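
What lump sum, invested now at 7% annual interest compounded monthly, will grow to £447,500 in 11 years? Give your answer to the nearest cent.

£207,662.40

Periodic rate = 7%/12 = 0.00583333; 132 periods.
P = 447,500/(1 + 0.07/12)^132 ≈ 447,500/2.15493996011 ≈ 207,662.3982.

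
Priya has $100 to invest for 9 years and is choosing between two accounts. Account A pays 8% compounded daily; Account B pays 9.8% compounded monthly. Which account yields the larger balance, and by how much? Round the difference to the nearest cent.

Account B, by $35.28

Account A growth factor: (1 + 0.08/365)^3285 ≈ 2.05427114; balance ≈ 205.4271.
Account B growth factor: (1 + 0.098/12)^108 ≈ 2.40708865; balance ≈ 240.7089.
Account B is larger by 35.2818.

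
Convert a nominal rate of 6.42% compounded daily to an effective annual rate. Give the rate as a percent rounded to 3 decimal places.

EAR = (1 + 6.42%/365)^365 − 1 = (1 + 0.00017589)^365 − 1.
(1 + 0.00017589)^365 ≈ 1.0663, so EAR ≈ 6.62996%.

6.630%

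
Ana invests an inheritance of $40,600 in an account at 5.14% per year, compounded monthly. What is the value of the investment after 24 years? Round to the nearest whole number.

$139,036

Periodic rate = 5.14%/12 = 0.00428333; periods = 12·24 = 288.
A = 40,600·(1 + 0.0514/12)^288 ≈ 40,600·3.42453453439 ≈ 139,036.1021.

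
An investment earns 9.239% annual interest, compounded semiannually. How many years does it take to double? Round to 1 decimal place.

(1 + 0.046195)^(2t) = 2.
2t = ln 2 / ln(1 + 0.046195) ≈ 0.69315/0.0451598 ≈ 15.3488.
t ≈ 7.6744.

7.7 years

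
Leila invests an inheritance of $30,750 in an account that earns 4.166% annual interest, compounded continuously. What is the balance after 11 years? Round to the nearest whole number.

$48,626

A = P·e^(rt) = 30,750·e^(0.04166·11) = 30,750·e^0.45826.
e^0.45826 ≈ 1.5813200928, so A ≈ 48,625.5929.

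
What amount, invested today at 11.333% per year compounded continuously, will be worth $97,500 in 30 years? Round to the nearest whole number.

P = A·e^(−rt) = 97,500·e^(−3.3999).
e^(−3.3999) ≈ 0.033376607454, so P ≈ 3,254.2192.

$3,254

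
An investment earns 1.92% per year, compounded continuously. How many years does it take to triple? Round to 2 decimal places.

57.22 years

e^(0.0192t) = 3, so 0.0192t = ln 3 ≈ 1.0986.
t ≈ 1.0986/0.0192 ≈ 57.2194.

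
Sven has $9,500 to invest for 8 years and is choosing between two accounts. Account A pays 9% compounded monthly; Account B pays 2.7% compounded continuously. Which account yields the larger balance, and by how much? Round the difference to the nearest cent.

A: (1 + 0.0075)^96 ≈ 2.0489212282, so 9,500 × 2.0489212282 ≈ 19,464.7517.
B: e^(0.027·8) = e^0.216 ≈ 1.241102379, so 9,500 × 1.241102379 ≈ 11,790.4726.
Difference ≈ 7,674.2791 in favor of A.

Account A, by $7,674.28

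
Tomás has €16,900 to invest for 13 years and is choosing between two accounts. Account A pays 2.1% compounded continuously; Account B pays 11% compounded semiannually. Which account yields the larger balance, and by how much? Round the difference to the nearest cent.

Account A growth factor: e^(0.021·13) = e^0.273 ≈ 1.3139002448; balance ≈ 22,204.9141.
Account B growth factor: (1 + 0.055)^26 ≈ 4.0231289278; balance ≈ 67,990.8789.
Account B is larger by 45,785.9647.

Account B, by €45,785.96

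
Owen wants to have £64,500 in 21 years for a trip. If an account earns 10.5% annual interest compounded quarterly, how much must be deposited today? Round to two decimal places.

£7,316.33

Growth factor = (1 + 0.02625)^84 ≈ 8.8158925996.
P = 64,500/8.8158925996 ≈ 7,316.3323.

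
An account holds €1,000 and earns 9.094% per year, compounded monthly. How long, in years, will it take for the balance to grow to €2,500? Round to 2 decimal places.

10.11 years

We need (1 + 0.00757833)^(12t) = 2.5, so 12t = ln 2.5 / ln 1.007578 ≈ 121.3668.
t ≈ 121.3668/12 = 10.1139 years.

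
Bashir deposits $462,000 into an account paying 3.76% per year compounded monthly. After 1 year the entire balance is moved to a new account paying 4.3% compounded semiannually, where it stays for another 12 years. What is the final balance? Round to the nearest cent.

Phase 1: 462,000·(1 + 0.0376/12)^12 ≈ 479,673.7125.
Phase 2: 479,673.7125·(1 + 0.0215)^24 ≈ 799,220.8805.

$799,220.88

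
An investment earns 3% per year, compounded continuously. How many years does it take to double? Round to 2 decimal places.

23.10 years

e^(0.03t) = 2, so 0.03t = ln 2 ≈ 0.69315.
t ≈ 0.69315/0.03 ≈ 23.1049.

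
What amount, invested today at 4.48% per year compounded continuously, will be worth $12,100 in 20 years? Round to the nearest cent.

P = A·e^(−rt) = 12,100·e^(−0.896).
e^(−0.896) ≈ 0.40819919528, so P ≈ 4,939.2103.

$4,939.21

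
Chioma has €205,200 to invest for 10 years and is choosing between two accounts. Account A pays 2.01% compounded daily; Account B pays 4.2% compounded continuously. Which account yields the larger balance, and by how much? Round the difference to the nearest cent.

Account A growth factor: (1 + 0.0201/365)^3650 ≈ 1.22261800562; balance ≈ 250,881.2148.
Account B growth factor: e^(0.042·10) = e^0.42 ≈ 1.52196155562; balance ≈ 312,306.5112.
Account B is larger by 61,425.2965.

Account B, by €61,425.30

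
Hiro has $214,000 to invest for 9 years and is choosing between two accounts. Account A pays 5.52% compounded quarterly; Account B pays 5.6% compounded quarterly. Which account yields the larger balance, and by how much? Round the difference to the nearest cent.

Account B, by $2,497.91

A: (1 + 0.0138)^36 ≈ 1.6378809358, so 214,000 × 1.6378809358 ≈ 350,506.5203.
B: (1 + 0.014)^36 ≈ 1.64955340243, so 214,000 × 1.64955340243 ≈ 353,004.4281.
Difference ≈ 2,497.9079 in favor of B.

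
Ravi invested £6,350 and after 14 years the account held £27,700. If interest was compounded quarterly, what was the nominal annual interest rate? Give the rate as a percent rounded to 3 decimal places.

10.661%

The 56-period growth factor is 27,700/6,350 = 4.3622.
r/4 = 4.3622^(1/56) − 1 ≈ 0.0266522, so r ≈ 4·0.0266522 = 10.66086%.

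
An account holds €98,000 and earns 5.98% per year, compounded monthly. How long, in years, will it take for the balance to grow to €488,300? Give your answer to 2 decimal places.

26.92 years

We need (1 + 0.00498333)^(12t) = 4.9827, so 12t = ln 4.9827 / ln 1.004983 ≈ 323.0690.
t ≈ 323.0690/12 = 26.9224 years.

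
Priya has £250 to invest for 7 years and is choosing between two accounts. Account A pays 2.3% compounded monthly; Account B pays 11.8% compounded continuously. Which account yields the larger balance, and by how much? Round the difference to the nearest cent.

A: (1 + 0.023/12)^84 ≈ 1.17450397, so 250 × 1.17450397 ≈ 293.6260.
B: e^(0.118·7) = e^0.826 ≈ 2.28416379, so 250 × 2.28416379 ≈ 571.0409.
Difference ≈ 277.4150 in favor of B.

Account B, by £277.41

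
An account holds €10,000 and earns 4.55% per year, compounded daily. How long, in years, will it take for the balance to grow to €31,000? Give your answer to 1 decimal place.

24.9 years

(1 + 0.000124658)^(365t) = 31,000/10,000 = 3.1.
365t·ln(1 + 0.000124658) = ln(3.1); 365t = 1.1314/0.00012465 ≈ 9076.6486.
t ≈ 24.8675 years.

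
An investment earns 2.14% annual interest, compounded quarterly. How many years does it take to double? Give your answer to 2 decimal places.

(1 + 0.00535)^(4t) = 2.
4t = ln 2 / ln(1 + 0.00535) ≈ 0.69315/0.00533574 ≈ 129.9065.
t ≈ 32.4766.

32.48 years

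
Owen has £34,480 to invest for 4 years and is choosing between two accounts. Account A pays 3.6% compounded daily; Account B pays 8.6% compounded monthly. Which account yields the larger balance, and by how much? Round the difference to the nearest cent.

A: (1 + 0.036/365)^1460 ≈ 1.1548759078, so 34,480 × 1.1548759078 ≈ 39,820.1213.
B: (1 + 0.086/12)^48 ≈ 1.4088491864, so 34,480 × 1.4088491864 ≈ 48,577.1199.
Difference ≈ 8,756.9986 in favor of B.

Account B, by £8,757.00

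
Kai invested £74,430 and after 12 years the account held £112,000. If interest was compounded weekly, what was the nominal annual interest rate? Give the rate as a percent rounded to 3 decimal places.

(1 + r/52)^624 = 112,000/74,430 = 1.50477.
1 + r/52 = 1.50477^(1/624) ≈ 1.000655, so r/52 ≈ 0.000655086.
r ≈ 52·0.000655086 = 3.40645%.

3.406%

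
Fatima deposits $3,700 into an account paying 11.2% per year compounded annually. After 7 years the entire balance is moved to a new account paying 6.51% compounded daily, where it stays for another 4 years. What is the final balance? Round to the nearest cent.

Phase 1: 3,700·(1 + 0.112)^7 ≈ 7,779.2053.
Phase 2: 7,779.2053·(1 + 0.0651/365)^1460 ≈ 10,092.8875.

$10,092.89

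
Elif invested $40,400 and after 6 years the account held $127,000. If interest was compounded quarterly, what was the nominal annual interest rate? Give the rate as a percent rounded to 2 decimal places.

(1 + r/4)^24 = 127,000/40,400 = 3.14356.
1 + r/4 = 3.14356^(1/24) ≈ 1.04888, so r/4 ≈ 0.0488803.
r ≈ 4·0.0488803 = 19.55212%.

19.55%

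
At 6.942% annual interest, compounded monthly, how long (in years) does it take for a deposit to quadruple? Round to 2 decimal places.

20.03 years

(1 + 0.005785)^(12t) = 4.
12t = ln 4 / ln(1 + 0.005785) ≈ 1.3863/0.00576833 ≈ 240.3285.
t ≈ 20.0274.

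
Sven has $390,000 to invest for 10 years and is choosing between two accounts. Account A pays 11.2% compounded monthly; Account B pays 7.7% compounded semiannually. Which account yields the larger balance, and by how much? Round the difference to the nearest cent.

Account A, by $358,877.70

Account A growth factor: (1 + 0.112/12)^120 ≈ 3.048975488715; balance ≈ 1,189,100.4406.
Account B growth factor: (1 + 0.0385)^20 ≈ 2.1287762555; balance ≈ 830,222.7396.
Account A is larger by 358,877.7010.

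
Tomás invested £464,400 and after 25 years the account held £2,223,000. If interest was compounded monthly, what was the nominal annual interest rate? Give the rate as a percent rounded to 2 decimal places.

6.28%

(1 + r/12)^300 = 2,223,000/464,400 = 4.78682.
1 + r/12 = 4.78682^(1/300) ≈ 1.005233, so r/12 ≈ 0.0052332.
r ≈ 12·0.0052332 = 6.27984%.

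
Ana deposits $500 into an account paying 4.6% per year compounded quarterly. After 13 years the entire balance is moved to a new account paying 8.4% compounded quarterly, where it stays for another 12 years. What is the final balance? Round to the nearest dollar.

$2,457

Phase 1: 500·(1 + 0.0115)^52 ≈ 906.1417.
Phase 2: 906.1417·(1 + 0.021)^48 ≈ 2,457.1505.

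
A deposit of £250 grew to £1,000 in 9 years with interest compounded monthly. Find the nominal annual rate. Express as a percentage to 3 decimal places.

The 108-period growth factor is 1,000/250 = 4.
r/12 = 4^(1/108) − 1 ≈ 0.0129188, so r ≈ 12·0.0129188 = 15.50255%.

15.503%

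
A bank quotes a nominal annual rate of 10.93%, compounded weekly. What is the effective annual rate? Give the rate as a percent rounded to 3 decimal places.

11.537%

EAR = (1 + 10.93%/52)^52 − 1 = (1 + 0.00210192)^52 − 1.
(1 + 0.00210192)^52 ≈ 1.115369, so EAR ≈ 11.53690%.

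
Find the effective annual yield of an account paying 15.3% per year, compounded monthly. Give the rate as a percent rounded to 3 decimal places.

16.420%

EAR = (1 + 15.3%/12)^12 − 1 = (1 + 0.01275)^12 − 1.
(1 + 0.01275)^12 ≈ 1.164198, so EAR ≈ 16.41985%.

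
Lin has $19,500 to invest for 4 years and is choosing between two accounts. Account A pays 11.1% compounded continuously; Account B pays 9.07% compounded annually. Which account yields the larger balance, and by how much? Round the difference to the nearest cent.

A: e^(0.111·4) = e^0.444 ≈ 1.5589304856, so 19,500 × 1.5589304856 ≈ 30,399.1445.
B: (1 + 0.0907)^4 ≈ 1.4152111857, so 19,500 × 1.4152111857 ≈ 27,596.6181.
Difference ≈ 2,802.5263 in favor of A.

Account A, by $2,802.53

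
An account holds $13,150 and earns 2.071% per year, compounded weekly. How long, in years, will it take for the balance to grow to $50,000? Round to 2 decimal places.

64.50 years

(1 + 0.000398269)^(52t) = 50,000/13,150 = 3.8023.
52t·ln(1 + 0.000398269) = ln(3.8023); 52t = 1.3356/0.00039819 ≈ 3354.1813.
t ≈ 64.5035 years.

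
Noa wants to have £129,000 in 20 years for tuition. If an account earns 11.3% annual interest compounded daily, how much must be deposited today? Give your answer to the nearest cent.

Growth factor = (1 + 0.113/365)^7300 ≈ 9.57973793873.
P = 129,000/9.57973793873 ≈ 13,465.9216.

£13,465.92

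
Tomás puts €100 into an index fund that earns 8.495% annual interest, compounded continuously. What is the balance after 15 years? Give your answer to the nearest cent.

A = P·e^(rt) = 100·e^(0.08495·15) = 100·e^1.27425.
e^1.27425 ≈ 3.57601839, so A ≈ 357.6018.

€357.60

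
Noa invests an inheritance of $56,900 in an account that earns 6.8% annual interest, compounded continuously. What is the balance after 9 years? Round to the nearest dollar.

$104,930

A = P·e^(rt) = 56,900·e^(0.068·9) = 56,900·e^0.612.
e^0.612 ≈ 1.8441159449, so A ≈ 104,930.1973.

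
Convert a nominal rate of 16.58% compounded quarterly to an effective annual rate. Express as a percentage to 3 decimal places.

EAR = (1 + 16.58%/4)^4 − 1 = (1 + 0.04145)^4 − 1.
(1 + 0.04145)^4 ≈ 1.176396, so EAR ≈ 17.63964%.

17.640%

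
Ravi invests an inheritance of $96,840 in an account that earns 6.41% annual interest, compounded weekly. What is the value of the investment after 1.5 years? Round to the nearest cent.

Growth factor = (1 + 0.0641/52)^78 ≈ 1.10085900311.
A ≈ 96,840 × 1.10085900311 ≈ 106,607.1859.

$106,607.19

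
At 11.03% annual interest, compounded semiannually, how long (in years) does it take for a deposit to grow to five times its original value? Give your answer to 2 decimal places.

14.99 years

(1 + 0.05515)^(2t) = 5.
2t = ln 5 / ln(1 + 0.05515) ≈ 1.6094/0.0536829 ≈ 29.9804.
t ≈ 14.9902.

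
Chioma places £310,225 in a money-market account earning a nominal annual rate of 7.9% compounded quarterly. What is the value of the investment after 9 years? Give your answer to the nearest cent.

£627,264.19

Periodic rate = 7.9%/4 = 0.01975; periods = 4·9 = 36.
A = 310,225·(1 + 0.01975)^36 ≈ 310,225·2.02196532534 ≈ 627,264.1931.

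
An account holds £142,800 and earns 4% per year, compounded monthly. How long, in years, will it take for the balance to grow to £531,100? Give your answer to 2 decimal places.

(1 + 0.00333333)^(12t) = 531,100/142,800 = 3.7192.
12t·ln(1 + 0.00333333) = ln(3.7192); 12t = 1.3135/0.00332779 ≈ 394.7080.
t ≈ 32.8923 years.

32.89 years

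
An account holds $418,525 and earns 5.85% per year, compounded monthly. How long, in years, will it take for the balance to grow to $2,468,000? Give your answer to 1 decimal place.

We need (1 + 0.004875)^(12t) = 5.8969, so 12t = ln 5.8969 / ln 1.004875 ≈ 364.8715.
t ≈ 364.8715/12 = 30.4060 years.

30.4 years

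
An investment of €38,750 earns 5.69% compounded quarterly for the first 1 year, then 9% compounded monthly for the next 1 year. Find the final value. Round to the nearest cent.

After 1 years at 5.69%: 38,750 × 1.0581256584 ≈ 41,002.3693.
Then 1 years at 9%: 41,002.3693 × 1.0938068977 ≈ 44,848.6743.

€44,848.67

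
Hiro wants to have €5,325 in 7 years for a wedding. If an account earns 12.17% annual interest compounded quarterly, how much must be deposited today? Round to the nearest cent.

Periodic rate = 12.17%/4 = 0.030425; 28 periods.
P = 5,325/(1 + 0.030425)^28 ≈ 5,325/2.314508787 ≈ 2,300.7042.

€2,300.70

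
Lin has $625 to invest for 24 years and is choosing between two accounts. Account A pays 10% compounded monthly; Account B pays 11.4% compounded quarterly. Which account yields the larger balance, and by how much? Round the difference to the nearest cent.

Account A growth factor: (1 + 0.1/12)^288 ≈ 10.9140965; balance ≈ 6,821.3103.
Account B growth factor: (1 + 0.0285)^96 ≈ 14.84610128; balance ≈ 9,278.8133.
Account B is larger by 2,457.5030.

Account B, by $2,457.50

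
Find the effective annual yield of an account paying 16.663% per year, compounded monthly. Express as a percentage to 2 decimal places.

EAR = (1 + 16.663%/12)^12 − 1 = (1 + 0.0138858)^12 − 1.
(1 + 0.0138858)^12 ≈ 1.179964, so EAR ≈ 17.99637%.

18.00%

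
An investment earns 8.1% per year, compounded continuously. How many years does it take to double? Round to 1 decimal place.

8.6 years

e^(0.081t) = 2, so 0.081t = ln 2 ≈ 0.69315.
t ≈ 0.69315/0.081 ≈ 8.5574.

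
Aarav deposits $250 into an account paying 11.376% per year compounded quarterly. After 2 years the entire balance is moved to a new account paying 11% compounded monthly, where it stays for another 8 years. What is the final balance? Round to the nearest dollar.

Phase 1: 250·(1 + 0.02844)^8 ≈ 312.8756.
Phase 2: 312.8756·(1 + 0.11/12)^96 ≈ 751.2938.

$751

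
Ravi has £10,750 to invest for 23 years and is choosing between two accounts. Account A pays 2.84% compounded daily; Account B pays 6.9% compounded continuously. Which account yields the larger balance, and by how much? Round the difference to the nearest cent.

Account A growth factor: (1 + 0.0284/365)^8395 ≈ 1.9216315468; balance ≈ 20,657.5391.
Account B growth factor: e^(0.069·23) = e^1.587 ≈ 4.8890597264; balance ≈ 52,557.3921.
Account B is larger by 31,899.8529.

Account B, by £31,899.85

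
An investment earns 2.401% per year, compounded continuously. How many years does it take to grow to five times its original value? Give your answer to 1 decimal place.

67.0 years

e^(0.02401t) = 5, so 0.02401t = ln 5 ≈ 1.6094.
t ≈ 1.6094/0.02401 ≈ 67.0320.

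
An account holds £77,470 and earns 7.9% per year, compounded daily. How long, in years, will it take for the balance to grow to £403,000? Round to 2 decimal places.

We need (1 + 0.000216438)^(365t) = 5.202, so 365t = ln 5.202 / ln 1.000216 ≈ 7619.8336.
t ≈ 7619.8336/365 = 20.8763 years.

20.88 years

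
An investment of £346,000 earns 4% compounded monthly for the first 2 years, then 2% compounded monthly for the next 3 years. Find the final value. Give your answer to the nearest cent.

Phase 1: 346,000·(1 + 0.04/12)^24 ≈ 374,767.4639.
Phase 2: 374,767.4639·(1 + 0.02/12)^36 ≈ 397,921.9151.

£397,921.92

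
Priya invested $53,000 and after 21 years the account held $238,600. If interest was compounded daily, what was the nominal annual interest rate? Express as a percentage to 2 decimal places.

(1 + r/365)^7665 = 238,600/53,000 = 4.50189.
1 + r/365 = 4.50189^(1/7665) ≈ 1.000196, so r/365 ≈ 0.000196301.
r ≈ 365·0.000196301 = 7.16497%.

7.16%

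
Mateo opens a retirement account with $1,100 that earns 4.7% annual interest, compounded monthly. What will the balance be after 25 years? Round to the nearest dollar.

$3,554

Periodic rate = 4.7%/12 = 0.00391667; periods = 12·25 = 300.
A = 1,100·(1 + 0.047/12)^300 ≈ 1,100·3.230719762 ≈ 3,553.7917.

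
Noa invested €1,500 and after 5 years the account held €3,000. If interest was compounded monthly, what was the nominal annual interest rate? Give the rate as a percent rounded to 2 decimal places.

The 60-period growth factor is 3,000/1,500 = 2.
r/12 = 2^(1/60) − 1 ≈ 0.0116194, so r ≈ 12·0.0116194 = 13.94333%.

13.94%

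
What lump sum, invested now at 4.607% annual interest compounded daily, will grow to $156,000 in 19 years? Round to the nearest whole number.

$65,013

Periodic rate = 4.607%/365 = 0.000126219; 6935 periods.
P = 156,000/(1 + 0.04607/365)^6935 ≈ 156,000/2.39953450653 ≈ 65,012.6096.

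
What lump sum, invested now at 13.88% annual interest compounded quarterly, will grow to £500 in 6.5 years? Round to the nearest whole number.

Periodic rate = 13.88%/4 = 0.0347; 26 periods.
P = 500/(1 + 0.0347)^26 ≈ 500/2.42759188 ≈ 205.9654.

£206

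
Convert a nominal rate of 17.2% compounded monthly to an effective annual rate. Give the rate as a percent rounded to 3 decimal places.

EAR = (1 + 17.2%/12)^12 − 1 = (1 + 0.0143333)^12 − 1.
(1 + 0.0143333)^12 ≈ 1.186229, so EAR ≈ 18.62285%.

18.623%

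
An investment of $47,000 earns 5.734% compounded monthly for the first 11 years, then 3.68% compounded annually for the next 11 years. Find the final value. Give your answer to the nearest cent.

Phase 1: 47,000·(1 + 0.05734/12)^132 ≈ 88,180.4640.
Phase 2: 88,180.4640·(1 + 0.0368)^11 ≈ 131,225.2031.

$131,225.20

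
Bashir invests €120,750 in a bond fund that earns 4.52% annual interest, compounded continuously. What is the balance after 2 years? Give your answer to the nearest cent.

€132,174.40

A = P·e^(rt) = 120,750·e^(0.0452·2) = 120,750·e^0.0904.
e^0.0904 ≈ 1.09461204096, so A ≈ 132,174.4039.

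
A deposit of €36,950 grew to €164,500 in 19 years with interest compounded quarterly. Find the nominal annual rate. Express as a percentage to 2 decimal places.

7.94%

(1 + r/4)^76 = 164,500/36,950 = 4.45196.
1 + r/4 = 4.45196^(1/76) ≈ 1.019844, so r/4 ≈ 0.0198436.
r ≈ 4·0.0198436 = 7.93744%.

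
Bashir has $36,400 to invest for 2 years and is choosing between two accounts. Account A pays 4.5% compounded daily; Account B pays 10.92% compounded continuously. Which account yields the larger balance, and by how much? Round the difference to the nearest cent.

A: (1 + 0.045/365)^730 ≈ 1.0941682138, so 36,400 × 1.0941682138 ≈ 39,827.7230.
B: e^(0.1092·2) = e^0.2184 ≈ 1.2440846019, so 36,400 × 1.2440846019 ≈ 45,284.6795.
Difference ≈ 5,456.9565 in favor of B.

Account B, by $5,456.96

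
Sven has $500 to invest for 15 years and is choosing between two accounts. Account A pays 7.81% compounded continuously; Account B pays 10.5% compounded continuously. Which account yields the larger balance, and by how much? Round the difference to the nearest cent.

A: e^(0.0781·15) = e^1.1715 ≈ 3.226829254, so 500 × 3.226829254 ≈ 1,613.4146.
B: e^(0.105·15) = e^1.575 ≈ 4.830741618, so 500 × 4.830741618 ≈ 2,415.3708.
Difference ≈ 801.9562 in favor of B.

Account B, by $801.96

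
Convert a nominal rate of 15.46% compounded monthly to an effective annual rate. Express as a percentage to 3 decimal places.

16.604%

One year is 12 periods at 0.0128833 each: (1 + 0.0128833)^12 ≈ 1.166039.
EAR = 1.166039 − 1 ≈ 16.60391%.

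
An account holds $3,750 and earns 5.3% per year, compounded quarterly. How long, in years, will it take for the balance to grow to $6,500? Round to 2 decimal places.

10.45 years

We need (1 + 0.01325)^(4t) = 1.7333, so 4t = ln 1.7333 / ln 1.01325 ≈ 41.7874.
t ≈ 41.7874/4 = 10.4468 years.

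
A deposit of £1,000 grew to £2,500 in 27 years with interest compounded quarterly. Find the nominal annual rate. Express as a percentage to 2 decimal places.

The 108-period growth factor is 2,500/1,000 = 2.5.
r/4 = 2.5^(1/108) − 1 ≈ 0.00852027, so r ≈ 4·0.00852027 = 3.40811%.

3.41%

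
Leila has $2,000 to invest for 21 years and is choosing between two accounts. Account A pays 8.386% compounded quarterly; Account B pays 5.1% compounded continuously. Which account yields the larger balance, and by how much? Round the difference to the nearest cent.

Account A growth factor: (1 + 0.020965)^84 ≈ 5.7136252213; balance ≈ 11,427.2504.
Account B growth factor: e^(0.051·21) = e^1.071 ≈ 2.918296338; balance ≈ 5,836.5927.
Account A is larger by 5,590.6578.

Account A, by $5,590.66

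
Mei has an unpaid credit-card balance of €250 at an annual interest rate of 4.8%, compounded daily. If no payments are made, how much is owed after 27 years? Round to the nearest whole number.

€914

Growth factor = (1 + 0.048/365)^9855 ≈ 3.6543374.
A ≈ 250 × 3.6543374 ≈ 913.5844.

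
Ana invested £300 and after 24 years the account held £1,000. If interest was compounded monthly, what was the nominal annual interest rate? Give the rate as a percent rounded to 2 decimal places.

5.03%

(1 + r/12)^288 = 1,000/300 = 3.33333.
1 + r/12 = 3.33333^(1/288) ≈ 1.004189, so r/12 ≈ 0.00418921.
r ≈ 12·0.00418921 = 5.02705%.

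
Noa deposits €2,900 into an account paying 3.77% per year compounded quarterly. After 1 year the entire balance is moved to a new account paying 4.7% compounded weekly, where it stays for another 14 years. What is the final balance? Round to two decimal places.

€5,812.07

After 1 years at 3.77%: 2,900 × 1.038236341 ≈ 3,010.8854.
Then 14 years at 4.7%: 3,010.8854 × 1.930352857 ≈ 5,812.0712.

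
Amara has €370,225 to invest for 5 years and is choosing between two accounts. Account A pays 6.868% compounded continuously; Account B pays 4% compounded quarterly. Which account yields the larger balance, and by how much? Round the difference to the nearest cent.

A: e^(0.06868·5) = e^0.3434 ≈ 1.40973254218, so 370,225 × 1.40973254218 ≈ 521,918.2304.
B: (1 + 0.01)^20 ≈ 1.22019003995, so 370,225 × 1.22019003995 ≈ 451,744.8575.
Difference ≈ 70,173.3729 in favor of A.

Account A, by €70,173.37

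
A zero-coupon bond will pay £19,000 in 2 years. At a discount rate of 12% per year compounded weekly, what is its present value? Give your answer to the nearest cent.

£14,950.06

Periodic rate = 12%/52 = 0.00230769; 104 periods.
P = 19,000/(1 + 0.12/52)^104 ≈ 19,000/1.2708977013 ≈ 14,950.0624.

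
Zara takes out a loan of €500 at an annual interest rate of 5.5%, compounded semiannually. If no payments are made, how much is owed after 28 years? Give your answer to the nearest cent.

Periodic rate = 5.5%/2 = 0.0275; periods = 2·28 = 56.
A = 500·(1 + 0.0275)^56 ≈ 500·4.568593428 ≈ 2,284.2967.

€2,284.30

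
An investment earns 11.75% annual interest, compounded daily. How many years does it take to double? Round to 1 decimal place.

5.9 years

(1 + 0.000321918)^(365t) = 2.
365t = ln 2 / ln(1 + 0.000321918) ≈ 0.69315/0.000321866 ≈ 2153.5272.
t ≈ 5.9001.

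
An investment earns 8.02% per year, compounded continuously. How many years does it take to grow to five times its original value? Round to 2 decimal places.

20.07 years

e^(0.0802t) = 5, so 0.0802t = ln 5 ≈ 1.6094.
t ≈ 1.6094/0.0802 ≈ 20.0678.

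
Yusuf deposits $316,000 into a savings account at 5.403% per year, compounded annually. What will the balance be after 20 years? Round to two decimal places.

$905,204.12

Annual rate = 5.403% = 0.05403; years = 20.
A = 316,000·(1 + 0.05403)^20 ≈ 316,000·2.86457000745 ≈ 905,204.1224.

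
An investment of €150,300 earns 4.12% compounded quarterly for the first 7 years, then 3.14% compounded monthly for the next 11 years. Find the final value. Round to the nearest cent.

Phase 1: 150,300·(1 + 0.0103)^28 ≈ 200,248.3122.
Phase 2: 200,248.3122·(1 + 0.0314/12)^132 ≈ 282,734.1469.

€282,734.15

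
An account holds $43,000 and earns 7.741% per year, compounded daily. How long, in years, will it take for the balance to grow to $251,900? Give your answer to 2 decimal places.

We need (1 + 0.000212082)^(365t) = 5.8581, so 365t = ln 5.8581 / ln 1.000212 ≈ 8336.4827.
t ≈ 8336.4827/365 = 22.8397 years.

22.84 years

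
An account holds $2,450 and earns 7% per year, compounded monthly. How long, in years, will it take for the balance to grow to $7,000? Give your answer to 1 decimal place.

15.0 years

We need (1 + 0.00583333)^(12t) = 2.8571, so 12t = ln 2.8571 / ln 1.005833 ≈ 180.4939.
t ≈ 180.4939/12 = 15.0412 years.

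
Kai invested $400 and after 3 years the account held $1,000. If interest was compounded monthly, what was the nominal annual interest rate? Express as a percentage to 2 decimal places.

30.94%

(1 + r/12)^36 = 1,000/400 = 2.5.
1 + r/12 = 2.5^(1/36) ≈ 1.025779, so r/12 ≈ 0.0257792.
r ≈ 12·0.0257792 = 30.93504%.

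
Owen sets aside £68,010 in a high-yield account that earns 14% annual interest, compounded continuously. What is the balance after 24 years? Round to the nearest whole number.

£1,957,953

A = P·e^(rt) = 68,010·e^(0.14·24) = 68,010·e^3.36.
e^3.36 ≈ 28.78919087924, so A ≈ 1,957,952.8717.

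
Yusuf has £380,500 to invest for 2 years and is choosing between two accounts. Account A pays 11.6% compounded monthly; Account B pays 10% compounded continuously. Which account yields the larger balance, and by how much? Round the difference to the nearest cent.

Account A, by £14,577.97

A: (1 + 0.116/12)^24 ≈ 1.25971542345, so 380,500 × 1.25971542345 ≈ 479,321.7186.
B: e^(0.1·2) = e^0.2 ≈ 1.22140275816, so 380,500 × 1.22140275816 ≈ 464,743.7495.
Difference ≈ 14,577.9691 in favor of A.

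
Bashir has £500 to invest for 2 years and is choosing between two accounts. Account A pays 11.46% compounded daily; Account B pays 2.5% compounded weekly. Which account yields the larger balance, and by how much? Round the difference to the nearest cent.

A: (1 + 0.1146/365)^730 ≈ 1.25754829, so 500 × 1.25754829 ≈ 628.7741.
B: (1 + 0.025/52)^104 ≈ 1.05125847, so 500 × 1.05125847 ≈ 525.6292.
Difference ≈ 103.1449 in favor of A.

Account A, by £103.14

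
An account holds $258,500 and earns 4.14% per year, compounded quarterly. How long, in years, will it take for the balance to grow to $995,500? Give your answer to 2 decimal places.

32.74 years

(1 + 0.01035)^(4t) = 995,500/258,500 = 3.8511.
4t·ln(1 + 0.01035) = ln(3.8511); 4t = 1.3483/0.0102968 ≈ 130.9483.
t ≈ 32.7371 years.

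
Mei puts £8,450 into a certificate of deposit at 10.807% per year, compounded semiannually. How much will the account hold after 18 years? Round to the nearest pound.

Periodic rate = 10.807%/2 = 0.054035; periods = 2·18 = 36.
A = 8,450·(1 + 0.054035)^36 ≈ 8,450·6.6493800873 ≈ 56,187.2617.

£56,187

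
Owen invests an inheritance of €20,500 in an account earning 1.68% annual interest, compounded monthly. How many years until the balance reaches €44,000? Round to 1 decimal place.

45.5 years

(1 + 0.0014)^(12t) = 44,000/20,500 = 2.1463.
12t·ln(1 + 0.0014) = ln(2.1463); 12t = 0.76376/0.00139902 ≈ 545.9280.
t ≈ 45.4940 years.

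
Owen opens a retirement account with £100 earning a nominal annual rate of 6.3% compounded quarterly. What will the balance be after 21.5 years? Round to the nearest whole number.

£383

Growth factor = (1 + 0.01575)^86 ≈ 3.83413558.
A ≈ 100 × 3.83413558 ≈ 383.4136.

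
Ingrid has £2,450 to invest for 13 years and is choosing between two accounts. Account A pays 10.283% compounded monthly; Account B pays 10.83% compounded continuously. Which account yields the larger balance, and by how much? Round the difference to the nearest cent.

A: (1 + 0.10283/12)^156 ≈ 3.785185608, so 2,450 × 3.785185608 ≈ 9,273.7047.
B: e^(0.1083·13) = e^1.4079 ≈ 4.087362923, so 2,450 × 4.087362923 ≈ 10,014.0392.
Difference ≈ 740.3344 in favor of B.

Account B, by £740.33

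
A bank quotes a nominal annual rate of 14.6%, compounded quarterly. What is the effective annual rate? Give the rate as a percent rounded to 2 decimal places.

One year is 4 periods at 0.0365 each: (1 + 0.0365)^4 ≈ 1.15419.
EAR = 1.15419 − 1 ≈ 15.41898%.

15.42%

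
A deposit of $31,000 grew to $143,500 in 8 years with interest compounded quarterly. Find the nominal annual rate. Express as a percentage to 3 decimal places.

(1 + r/4)^32 = 143,500/31,000 = 4.62903.
1 + r/4 = 4.62903^(1/32) ≈ 1.049051, so r/4 ≈ 0.0490509.
r ≈ 4·0.0490509 = 19.62037%.

19.620%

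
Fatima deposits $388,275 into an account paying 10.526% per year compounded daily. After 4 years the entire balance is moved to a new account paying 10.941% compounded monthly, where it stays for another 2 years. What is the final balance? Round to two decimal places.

After 4 years at 10.526%: 388,275 × 1.52345274438 ≈ 591,518.6143.
Then 2 years at 10.941%: 591,518.6143 × 1.2433737816 ≈ 735,478.7364.

$735,478.74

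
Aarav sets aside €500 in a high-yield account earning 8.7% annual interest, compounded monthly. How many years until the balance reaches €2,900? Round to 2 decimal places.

20.28 years

(1 + 0.00725)^(12t) = 2,900/500 = 5.8.
12t·ln(1 + 0.00725) = ln(5.8); 12t = 1.7579/0.00722385 ≈ 243.3410.
t ≈ 20.2784 years.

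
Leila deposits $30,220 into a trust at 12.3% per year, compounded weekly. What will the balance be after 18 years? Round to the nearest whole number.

$275,859

Periodic rate = 12.3%/52 = 0.00236538; periods = 52·18 = 936.
A = 30,220·(1 + 0.123/52)^936 ≈ 30,220·9.12835625912 ≈ 275,858.9262.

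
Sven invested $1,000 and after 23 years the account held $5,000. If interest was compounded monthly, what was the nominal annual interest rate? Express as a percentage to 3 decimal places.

(1 + r/12)^276 = 5,000/1,000 = 5.
1 + r/12 = 5^(1/276) ≈ 1.005848, so r/12 ≈ 0.00584833.
r ≈ 12·0.00584833 = 7.01800%.

7.018%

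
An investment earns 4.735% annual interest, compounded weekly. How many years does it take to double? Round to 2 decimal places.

14.65 years

(1 + 0.000910577)^(52t) = 2.
52t = ln 2 / ln(1 + 0.000910577) ≈ 0.69315/0.000910163 ≈ 761.5641.
t ≈ 14.6455.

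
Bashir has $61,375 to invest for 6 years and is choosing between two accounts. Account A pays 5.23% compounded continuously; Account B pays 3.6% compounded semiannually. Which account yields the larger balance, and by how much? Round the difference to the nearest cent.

A: e^(0.0523·6) = e^0.3138 ≈ 1.368615986, so 61,375 × 1.368615986 ≈ 83,998.8061.
B: (1 + 0.018)^12 ≈ 1.2387205316, so 61,375 × 1.2387205316 ≈ 76,026.4726.
Difference ≈ 7,972.3335 in favor of A.

Account A, by $7,972.33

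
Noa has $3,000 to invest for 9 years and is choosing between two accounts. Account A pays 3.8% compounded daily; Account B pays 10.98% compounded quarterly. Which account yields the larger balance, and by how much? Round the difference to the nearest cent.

Account B, by $3,729.34

Account A growth factor: (1 + 0.038/365)^3285 ≈ 1.407735237; balance ≈ 4,223.2057.
Account B growth factor: (1 + 0.02745)^36 ≈ 2.65084951; balance ≈ 7,952.5485.
Account B is larger by 3,729.3428.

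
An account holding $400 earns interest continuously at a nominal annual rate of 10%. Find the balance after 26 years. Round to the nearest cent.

$5,385.50

A = P·e^(rt) = 400·e^(0.1·26) = 400·e^2.6.
e^2.6 ≈ 13.46373804, so A ≈ 5,385.4952.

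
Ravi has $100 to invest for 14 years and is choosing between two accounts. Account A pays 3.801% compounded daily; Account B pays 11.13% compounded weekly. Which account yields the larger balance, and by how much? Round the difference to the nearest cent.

Account B, by $303.98

Account A growth factor: (1 + 0.03801/365)^5110 ≈ 1.70252475; balance ≈ 170.2525.
Account B growth factor: (1 + 0.1113/52)^728 ≈ 4.74235953; balance ≈ 474.2360.
Account B is larger by 303.9835.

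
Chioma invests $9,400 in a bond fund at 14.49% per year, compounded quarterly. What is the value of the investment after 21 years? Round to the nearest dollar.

$186,754

Growth factor = (1 + 0.036225)^84 ≈ 19.8674227947.
A ≈ 9,400 × 19.8674227947 ≈ 186,753.7743.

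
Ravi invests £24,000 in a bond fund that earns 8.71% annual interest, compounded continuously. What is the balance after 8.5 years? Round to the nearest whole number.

£50,320

A = P·e^(rt) = 24,000·e^(0.0871·8.5) = 24,000·e^0.74035.
e^0.74035 ≈ 2.0966692203, so A ≈ 50,320.0613.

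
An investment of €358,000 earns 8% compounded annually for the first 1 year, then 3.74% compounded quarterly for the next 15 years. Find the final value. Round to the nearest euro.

€675,794

Phase 1: 358,000·(1 + 0.08)^1 ≈ 386,640.0000.
Phase 2: 386,640.0000·(1 + 0.00935)^60 ≈ 675,793.5208.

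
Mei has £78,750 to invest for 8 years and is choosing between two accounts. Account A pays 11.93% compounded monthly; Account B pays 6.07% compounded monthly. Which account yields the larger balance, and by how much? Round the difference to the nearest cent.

A: (1 + 0.1193/12)^96 ≈ 2.58490058118, so 78,750 × 2.58490058118 ≈ 203,560.9208.
B: (1 + 0.0607/12)^96 ≈ 1.62316177917, so 78,750 × 1.62316177917 ≈ 127,823.9901.
Difference ≈ 75,736.9307 in favor of A.

Account A, by £75,736.93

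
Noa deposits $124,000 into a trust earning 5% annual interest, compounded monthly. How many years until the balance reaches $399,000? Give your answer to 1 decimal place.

We need (1 + 0.00416667)^(12t) = 3.2177, so 12t = ln 3.2177 / ln 1.004167 ≈ 281.0671.
t ≈ 281.0671/12 = 23.4223 years.

23.4 years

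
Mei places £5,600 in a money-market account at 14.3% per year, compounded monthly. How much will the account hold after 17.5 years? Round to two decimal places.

£67,388.43

Periodic rate = 14.3%/12 = 0.0119167; periods = 12·17.5 = 210.
A = 5,600·(1 + 0.143/12)^210 ≈ 5,600·12.033647442 ≈ 67,388.4257.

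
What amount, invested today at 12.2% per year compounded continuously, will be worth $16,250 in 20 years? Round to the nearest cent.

$1,416.36

P = A·e^(−rt) = 16,250·e^(−2.44).
e^(−2.44) ≈ 0.087160851462, so P ≈ 1,416.3638.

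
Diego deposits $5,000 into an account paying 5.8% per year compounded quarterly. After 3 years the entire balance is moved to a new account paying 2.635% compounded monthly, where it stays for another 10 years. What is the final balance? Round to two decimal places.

$7,732.25

After 3 years at 5.8%: 5,000 × 1.188569595 ≈ 5,942.8480.
Then 10 years at 2.635%: 5,942.8480 × 1.301101381 ≈ 7,732.2477.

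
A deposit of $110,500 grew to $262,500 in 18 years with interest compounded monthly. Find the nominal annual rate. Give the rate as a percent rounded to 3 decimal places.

(1 + r/12)^216 = 262,500/110,500 = 2.37557.
1 + r/12 = 2.37557^(1/216) ≈ 1.004014, so r/12 ≈ 0.00401375.
r ≈ 12·0.00401375 = 4.81650%.

4.817%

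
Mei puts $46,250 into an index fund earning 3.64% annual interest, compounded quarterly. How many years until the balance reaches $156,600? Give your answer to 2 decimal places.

We need (1 + 0.0091)^(4t) = 3.3859, so 4t = ln 3.3859 / ln 1.0091 ≈ 134.6345.
t ≈ 134.6345/4 = 33.6586 years.

33.66 years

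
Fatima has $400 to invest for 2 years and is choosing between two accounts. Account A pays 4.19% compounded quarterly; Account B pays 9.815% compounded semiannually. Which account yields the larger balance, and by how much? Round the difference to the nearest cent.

Account B, by $49.72

A: (1 + 0.010475)^8 ≈ 1.08693753, so 400 × 1.08693753 ≈ 434.7750.
B: (1 + 0.049075)^4 ≈ 1.21122869, so 400 × 1.21122869 ≈ 484.4915.
Difference ≈ 49.7165 in favor of B.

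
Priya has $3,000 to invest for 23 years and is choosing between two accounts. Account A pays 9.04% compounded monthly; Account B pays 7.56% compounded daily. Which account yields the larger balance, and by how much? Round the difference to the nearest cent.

Account A, by $6,739.50

A: (1 + 0.0904/12)^276 ≈ 7.9359848271, so 3,000 × 7.9359848271 ≈ 23,807.9545.
B: (1 + 0.0756/365)^8395 ≈ 5.6894862375, so 3,000 × 5.6894862375 ≈ 17,068.4587.
Difference ≈ 6,739.4958 in favor of A.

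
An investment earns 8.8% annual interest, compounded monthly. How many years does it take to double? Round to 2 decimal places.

(1 + 0.00733333)^(12t) = 2.
12t = ln 2 / ln(1 + 0.00733333) ≈ 0.69315/0.00730658 ≈ 94.8662.
t ≈ 7.9055.

7.91 years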